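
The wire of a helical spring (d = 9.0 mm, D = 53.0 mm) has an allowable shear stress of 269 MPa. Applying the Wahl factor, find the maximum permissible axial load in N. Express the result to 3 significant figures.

C = D/d = 53.0/9.0 = 5.8889
K_W = (4C−1)/(4C−4) + 0.615/C = 22.556/19.556 + 0.1044 = 1.2578
τ_max = K·8FD/(πd³) → F_max = τ_allow·πd³/(8DK)
F_max = 269·π·9.0³/(8·53.0·1.2578) = 6.1607e+05/533.33 = 1155.1 N

1160 N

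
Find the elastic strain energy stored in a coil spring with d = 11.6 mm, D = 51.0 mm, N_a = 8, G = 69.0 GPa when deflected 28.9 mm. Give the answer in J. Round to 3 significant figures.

61.5 J

k = Gd⁴/(8D³N_a) = (69.0×10³)(11.6⁴)/(8·51.0³·8) = 147.16 N/mm
U = ½kδ² = 0.5 × 147.16 × 28.9² = 61455 N·mm = 61.455 J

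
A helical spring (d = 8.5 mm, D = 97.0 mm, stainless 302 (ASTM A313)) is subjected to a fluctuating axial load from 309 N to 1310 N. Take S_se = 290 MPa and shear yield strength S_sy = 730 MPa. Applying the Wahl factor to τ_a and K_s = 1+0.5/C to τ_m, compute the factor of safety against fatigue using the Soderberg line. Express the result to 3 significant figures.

0.802

C = D/d = 97.0/8.5 = 11.4118; K_W = (4C−1)/(4C−4)+0.615/C = 1.1259; K_s = 1+0.5/C = 1.0438
F_a = (F_max−F_min)/2 = 500.5 N; F_m = (F_max+F_min)/2 = 809.5 N
τ_a = K_W·8F_aD/(πd³) = 1.1259 × 201.31 = 226.66 MPa
τ_m = K_s·8F_mD/(πd³) = 1.0438 × 325.59 = 339.86 MPa
Soderberg: 1/n_f = τ_a/S_se + τ_m/S_sy = 226.66/290 + 339.86/730 = 0.78158 + 0.46556 = 1.2471
n_f = 1/1.2471 = 0.8018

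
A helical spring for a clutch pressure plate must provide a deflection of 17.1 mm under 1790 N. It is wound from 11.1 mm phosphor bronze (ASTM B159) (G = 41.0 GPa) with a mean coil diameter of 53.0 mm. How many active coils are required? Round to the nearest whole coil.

Required rate k = F/δ = 1790/17.1 = 104.68 N/mm
N_a = Gd⁴/(8D³k) = (41.0×10³ × 11.1⁴)/(8 × 53.0³ × 104.68)
    = 6.22409e+08 / 1.24674e+08 = 4.992 → 5 coils

5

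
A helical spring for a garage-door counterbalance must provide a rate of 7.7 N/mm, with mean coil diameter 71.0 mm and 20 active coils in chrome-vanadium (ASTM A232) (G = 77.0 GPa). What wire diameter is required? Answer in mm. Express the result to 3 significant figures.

d = (8D³N_a·k / G)^(1/4) = (8·71.0³·20·7.7 / (77.0×10³))^0.25
  = (5726.6)^0.25 = 8.6991 mm

8.70 mm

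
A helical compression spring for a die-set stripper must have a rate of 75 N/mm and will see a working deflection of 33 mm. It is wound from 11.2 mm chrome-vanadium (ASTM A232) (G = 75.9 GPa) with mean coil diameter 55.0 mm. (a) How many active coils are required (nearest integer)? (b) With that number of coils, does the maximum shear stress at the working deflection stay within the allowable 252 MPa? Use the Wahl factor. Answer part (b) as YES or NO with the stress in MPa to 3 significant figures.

N_a = Gd⁴/(8D³k) = (75.9×10³)(11.2⁴)/(8·55.0³·75) = 11.96 → N_a = 12
Actual rate k = Gd⁴/(8D³·12) = 74.775 N/mm
Working load F = kδ = 74.775·33 = 2467.6 N
C = 55.0/11.2 = 4.9107; K_W = (4C−1)/(4C−4)+0.615/C = 1.3170
τ_max = K_W·8FD/(πd³) = 1.3170·245.99 = 323.97 MPa
τ_max > 252 MPa → exceeds allowable

(a) 12 coils; (b) NO, τ_max = 324 MPa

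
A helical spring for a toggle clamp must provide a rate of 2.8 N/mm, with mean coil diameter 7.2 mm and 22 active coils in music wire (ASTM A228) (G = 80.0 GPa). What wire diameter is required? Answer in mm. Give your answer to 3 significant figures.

d = (8D³N_a·k / G)^(1/4) = (8·7.2³·22·2.8 / (80.0×10³))^0.25
  = (2.2992)^0.25 = 1.2314 mm

1.23 mm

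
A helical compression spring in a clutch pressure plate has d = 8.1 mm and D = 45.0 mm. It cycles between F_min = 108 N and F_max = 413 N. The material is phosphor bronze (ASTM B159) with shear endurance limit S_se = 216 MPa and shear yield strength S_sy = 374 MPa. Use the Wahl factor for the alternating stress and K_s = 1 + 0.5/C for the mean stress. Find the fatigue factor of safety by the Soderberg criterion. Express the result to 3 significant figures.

C = D/d = 45.0/8.1 = 5.5556; K_W = (4C−1)/(4C−4)+0.615/C = 1.2753; K_s = 1+0.5/C = 1.0900
F_a = (F_max−F_min)/2 = 152.5 N; F_m = (F_max+F_min)/2 = 260.5 N
τ_a = K_W·8F_aD/(πd³) = 1.2753 × 32.883 = 41.936 MPa
τ_m = K_s·8F_mD/(πd³) = 1.0900 × 56.17 = 61.225 MPa
Soderberg: 1/n_f = τ_a/S_se + τ_m/S_sy = 41.936/216 + 61.225/374 = 0.19415 + 0.16370 = 0.35785
n_f = 1/0.35785 = 2.794

2.79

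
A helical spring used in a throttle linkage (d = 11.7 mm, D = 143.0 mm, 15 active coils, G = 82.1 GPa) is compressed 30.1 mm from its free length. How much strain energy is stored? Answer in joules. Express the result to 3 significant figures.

1.99 J

k = Gd⁴/(8D³N_a) = (82.1×10³)(11.7⁴)/(8·143.0³·15) = 4.3843 N/mm
U = ½kδ² = 0.5 × 4.3843 × 30.1² = 1986.1 N·mm = 1.9861 J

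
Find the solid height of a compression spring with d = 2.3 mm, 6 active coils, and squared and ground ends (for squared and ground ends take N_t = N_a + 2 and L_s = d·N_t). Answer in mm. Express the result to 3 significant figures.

18.4 mm

squared and ground ends: N_t = N_a + 2 = 6 + 2 = 8
L_s = d·N_t = 2.3 × 8 = 18.4 mm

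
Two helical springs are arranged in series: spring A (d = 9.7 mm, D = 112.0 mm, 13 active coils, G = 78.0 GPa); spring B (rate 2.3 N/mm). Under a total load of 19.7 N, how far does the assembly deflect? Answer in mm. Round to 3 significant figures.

12.7 mm

k_A = Gd⁴/(8D³N_a) = (78.0×10³)(9.7⁴)/(8·112.0³·13) = 4.726 N/mm
Series: 1/k_eq = 1/4.726 + 1/2.3 = 0.64638; k_eq = 1.5471 N/mm
δ = F/k_eq = 19.7/1.5471 = 12.734 mm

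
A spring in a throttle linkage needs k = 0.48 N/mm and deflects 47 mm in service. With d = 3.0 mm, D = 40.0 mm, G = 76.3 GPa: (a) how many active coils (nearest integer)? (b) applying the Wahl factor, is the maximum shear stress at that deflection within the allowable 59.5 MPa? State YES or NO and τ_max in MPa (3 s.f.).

N_a = Gd⁴/(8D³k) = (76.3×10³)(3.0⁴)/(8·40.0³·0.48) = 25.15 → N_a = 25
Actual rate k = Gd⁴/(8D³·25) = 0.48284 N/mm
Working load F = kδ = 0.48284·47 = 22.693 N
C = 40.0/3.0 = 13.3333; K_W = (4C−1)/(4C−4)+0.615/C = 1.1069
τ_max = K_W·8FD/(πd³) = 1.1069·85.612 = 94.767 MPa
τ_max > 59.5 MPa → exceeds allowable

(a) 25 coils; (b) NO, τ_max = 94.8 MPa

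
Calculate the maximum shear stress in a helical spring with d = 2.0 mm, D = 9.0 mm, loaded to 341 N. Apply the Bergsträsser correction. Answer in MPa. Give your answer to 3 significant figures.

1300 MPa

Spring index C = D/d = 9.0/2.0 = 4.5000
K_B = (4C+2)/(4C−3) = 20.000/15.000 = 1.3333
τ₀ = 8FD/(πd³) = 8·341·9.0/(π·2.0³) = 24552/25.133 = 976.89 MPa
τ_max = K·τ₀ = 1.3333 × 976.89 = 1302.5 MPa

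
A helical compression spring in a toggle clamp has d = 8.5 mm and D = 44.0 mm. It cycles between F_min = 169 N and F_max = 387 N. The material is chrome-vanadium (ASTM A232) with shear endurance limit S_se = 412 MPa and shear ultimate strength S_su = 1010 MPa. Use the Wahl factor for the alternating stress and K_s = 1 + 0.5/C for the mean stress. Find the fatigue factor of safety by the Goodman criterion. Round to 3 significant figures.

C = D/d = 44.0/8.5 = 5.1765; K_W = (4C−1)/(4C−4)+0.615/C = 1.2984; K_s = 1+0.5/C = 1.0966
F_a = (F_max−F_min)/2 = 109 N; F_m = (F_max+F_min)/2 = 278 N
τ_a = K_W·8F_aD/(πd³) = 1.2984 × 19.887 = 25.821 MPa
τ_m = K_s·8F_mD/(πd³) = 1.0966 × 50.72 = 55.619 MPa
Goodman: 1/n_f = τ_a/S_se + τ_m/S_su = 25.821/412 + 55.619/1010 = 0.06267 + 0.05507 = 0.11774
n_f = 1/0.11774 = 8.493

8.49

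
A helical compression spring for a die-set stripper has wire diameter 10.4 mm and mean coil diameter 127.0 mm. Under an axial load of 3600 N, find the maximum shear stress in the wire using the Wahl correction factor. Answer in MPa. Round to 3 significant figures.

Spring index C = D/d = 127.0/10.4 = 12.2115
K_W = (4C−1)/(4C−4) + 0.615/C = 47.846/44.846 + 0.0504 = 1.1173
τ₀ = 8FD/(πd³) = 8·3600·127.0/(π·10.4³) = 3.6576e+06/3533.9 = 1035 MPa
τ_max = K·τ₀ = 1.1173 × 1035 = 1156.4 MPa

1160 MPa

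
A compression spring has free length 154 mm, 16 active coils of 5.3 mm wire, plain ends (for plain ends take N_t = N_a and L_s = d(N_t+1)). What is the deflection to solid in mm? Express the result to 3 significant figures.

N_t = 16; L_s = 5.3·17 = 90.1 mm
δ_solid = L₀ − L_s = 154 − 90.1 = 63.9 mm

63.9 mm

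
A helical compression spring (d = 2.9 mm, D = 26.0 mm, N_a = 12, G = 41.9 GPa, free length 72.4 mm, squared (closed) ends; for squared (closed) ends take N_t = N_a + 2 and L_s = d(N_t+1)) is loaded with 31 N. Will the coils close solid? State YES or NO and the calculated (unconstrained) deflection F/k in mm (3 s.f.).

k = Gd⁴/(8D³N_a) = (41.9×10³)(2.9⁴)/(8·26.0³·12) = 1.7564 N/mm
N_t = 14; L_s = 2.9·15 = 43.5 mm; δ_solid = L₀ − L_s = 72.4 − 43.5 = 28.9 mm
δ = F/k = 31/1.7564 = 17.65 mm
δ < δ_solid → spring does not go solid

NO, δ = 17.7 mm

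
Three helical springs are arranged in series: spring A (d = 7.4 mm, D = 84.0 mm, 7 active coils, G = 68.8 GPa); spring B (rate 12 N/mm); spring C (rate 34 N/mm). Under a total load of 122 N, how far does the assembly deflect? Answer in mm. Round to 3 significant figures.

33.4 mm

k_A = Gd⁴/(8D³N_a) = (68.8×10³)(7.4⁴)/(8·84.0³·7) = 6.2157 N/mm
Series: 1/k_eq = 1/6.2157 + 1/12 + 1/34 = 0.27363; k_eq = 3.6546 N/mm
δ = F/k_eq = 122/3.6546 = 33.383 mm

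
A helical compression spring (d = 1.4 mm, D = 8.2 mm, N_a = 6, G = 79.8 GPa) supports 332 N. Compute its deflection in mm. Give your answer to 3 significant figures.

28.7 mm

k = Gd⁴/(8D³N_a) = (79.8×10³)(1.4⁴)/(8·8.2³·6) = 11.583 N/mm
δ = F/k = 332 / 11.583 = 28.662 mm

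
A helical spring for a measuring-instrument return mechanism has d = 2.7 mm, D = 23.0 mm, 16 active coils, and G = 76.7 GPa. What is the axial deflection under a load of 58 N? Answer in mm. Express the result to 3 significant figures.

k = Gd⁴/(8D³N_a) = (76.7×10³)(2.7⁴)/(8·23.0³·16) = 2.6173 N/mm
δ = F/k = 58 / 2.6173 = 22.16 mm

22.2 mm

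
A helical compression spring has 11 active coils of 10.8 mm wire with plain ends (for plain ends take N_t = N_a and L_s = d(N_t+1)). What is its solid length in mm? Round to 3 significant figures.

130 mm

plain ends: N_t = N_a = 11
L_s = d·(N_t+1) = 10.8 × 12 = 129.6 mm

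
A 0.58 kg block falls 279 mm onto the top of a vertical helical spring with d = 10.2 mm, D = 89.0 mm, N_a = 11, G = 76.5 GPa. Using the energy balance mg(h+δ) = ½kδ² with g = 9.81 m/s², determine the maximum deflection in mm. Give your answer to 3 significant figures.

15.9 mm

k = Gd⁴/(8D³N_a) = (76.5×10³)(10.2⁴)/(8·89.0³·11) = 13.348 N/mm
W = mg = 0.58 × 9.81 = 5.6898 N
½kδ² − Wδ − Wh = 0 → δ = (W + √(W² + 2kWh))/k
δ = (5.6898 + √(32.374 + 42378))/13.348 = (5.6898 + 205.94)/13.348 = 15.855 mm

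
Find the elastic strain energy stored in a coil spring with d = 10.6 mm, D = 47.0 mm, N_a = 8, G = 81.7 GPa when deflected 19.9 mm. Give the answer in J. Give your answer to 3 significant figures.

30.7 J

k = Gd⁴/(8D³N_a) = (81.7×10³)(10.6⁴)/(8·47.0³·8) = 155.23 N/mm
U = ½kδ² = 0.5 × 155.23 × 19.9² = 30736 N·mm = 30.736 J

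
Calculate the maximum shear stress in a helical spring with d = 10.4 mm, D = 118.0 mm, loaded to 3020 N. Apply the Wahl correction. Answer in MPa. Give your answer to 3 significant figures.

909 MPa

Spring index C = D/d = 118.0/10.4 = 11.3462
K_W = (4C−1)/(4C−4) + 0.615/C = 44.385/41.385 + 0.0542 = 1.1267
τ₀ = 8FD/(πd³) = 8·3020·118.0/(π·10.4³) = 2.85088e+06/3533.9 = 806.73 MPa
τ_max = K·τ₀ = 1.1267 × 806.73 = 908.94 MPa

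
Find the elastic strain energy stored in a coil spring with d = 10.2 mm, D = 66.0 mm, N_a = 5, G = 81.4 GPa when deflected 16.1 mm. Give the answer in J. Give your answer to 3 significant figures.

k = Gd⁴/(8D³N_a) = (81.4×10³)(10.2⁴)/(8·66.0³·5) = 76.618 N/mm
U = ½kδ² = 0.5 × 76.618 × 16.1² = 9930.1 N·mm = 9.9301 J

9.93 J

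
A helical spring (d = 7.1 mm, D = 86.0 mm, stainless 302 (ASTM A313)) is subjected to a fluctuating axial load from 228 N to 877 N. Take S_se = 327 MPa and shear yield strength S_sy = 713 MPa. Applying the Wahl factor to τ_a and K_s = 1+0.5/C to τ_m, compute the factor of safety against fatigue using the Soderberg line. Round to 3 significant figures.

0.853

C = D/d = 86.0/7.1 = 12.1127; K_W = (4C−1)/(4C−4)+0.615/C = 1.1183; K_s = 1+0.5/C = 1.0413
F_a = (F_max−F_min)/2 = 324.5 N; F_m = (F_max+F_min)/2 = 552.5 N
τ_a = K_W·8F_aD/(πd³) = 1.1183 × 198.55 = 222.04 MPa
τ_m = K_s·8F_mD/(πd³) = 1.0413 × 338.06 = 352.02 MPa
Soderberg: 1/n_f = τ_a/S_se + τ_m/S_sy = 222.04/327 + 352.02/713 = 0.67901 + 0.49371 = 1.1727
n_f = 1/1.1727 = 0.8527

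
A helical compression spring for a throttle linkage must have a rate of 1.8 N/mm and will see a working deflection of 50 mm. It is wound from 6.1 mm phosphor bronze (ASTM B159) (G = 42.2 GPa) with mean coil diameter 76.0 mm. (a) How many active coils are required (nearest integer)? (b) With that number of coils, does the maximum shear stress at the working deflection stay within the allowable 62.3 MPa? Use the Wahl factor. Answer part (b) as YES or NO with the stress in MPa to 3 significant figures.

(a) 9 coils; (b) NO, τ_max = 87.9 MPa

N_a = Gd⁴/(8D³k) = (42.2×10³)(6.1⁴)/(8·76.0³·1.8) = 9.243 → N_a = 9
Actual rate k = Gd⁴/(8D³·9) = 1.8487 N/mm
Working load F = kδ = 1.8487·50 = 92.433 N
C = 76.0/6.1 = 12.4590; K_W = (4C−1)/(4C−4)+0.615/C = 1.1148
τ_max = K_W·8FD/(πd³) = 1.1148·78.812 = 87.861 MPa
τ_max > 62.3 MPa → exceeds allowable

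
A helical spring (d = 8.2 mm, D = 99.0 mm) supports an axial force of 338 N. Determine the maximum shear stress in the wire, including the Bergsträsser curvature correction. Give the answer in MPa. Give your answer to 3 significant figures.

Spring index C = D/d = 99.0/8.2 = 12.0732
K_B = (4C+2)/(4C−3) = 50.293/45.293 = 1.1104
τ₀ = 8FD/(πd³) = 8·338·99.0/(π·8.2³) = 267696/1732.2 = 154.54 MPa
τ_max = K·τ₀ = 1.1104 × 154.54 = 171.6 MPa

172 MPa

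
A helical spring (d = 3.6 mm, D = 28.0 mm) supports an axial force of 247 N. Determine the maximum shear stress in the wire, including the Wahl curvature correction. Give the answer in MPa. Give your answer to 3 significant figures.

Spring index C = D/d = 28.0/3.6 = 7.7778
K_W = (4C−1)/(4C−4) + 0.615/C = 30.111/27.111 + 0.0791 = 1.1897
τ₀ = 8FD/(πd³) = 8·247·28.0/(π·3.6³) = 55328/146.57 = 377.47 MPa
τ_max = K·τ₀ = 1.1897 × 377.47 = 449.09 MPa

449 MPa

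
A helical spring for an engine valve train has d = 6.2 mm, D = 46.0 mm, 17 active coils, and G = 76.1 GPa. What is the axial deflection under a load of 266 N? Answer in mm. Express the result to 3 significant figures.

k = Gd⁴/(8D³N_a) = (76.1×10³)(6.2⁴)/(8·46.0³·17) = 8.4945 N/mm
δ = F/k = 266 / 8.4945 = 31.314 mm

31.3 mm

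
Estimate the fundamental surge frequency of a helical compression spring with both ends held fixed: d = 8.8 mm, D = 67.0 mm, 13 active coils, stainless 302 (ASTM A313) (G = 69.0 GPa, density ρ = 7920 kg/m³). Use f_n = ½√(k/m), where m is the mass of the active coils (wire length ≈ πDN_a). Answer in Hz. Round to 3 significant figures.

k = Gd⁴/(8D³N_a) = (69.0×10³)(8.8⁴)/(8·67.0³·13) = 13.229 N/mm = 13229 N/m
Wire length L = πDN_a = π·67.0·13 = 2736.3 mm
m = ρ·(πd²/4)·L = 7920 × 60.821×10⁻⁶ m² × 2.7363 m = 1.3181 kg
f_n = ½√(k/m) = 0.5·√(13229/1.3181) = 0.5·√(10036) = 50.091 Hz

50.1 Hz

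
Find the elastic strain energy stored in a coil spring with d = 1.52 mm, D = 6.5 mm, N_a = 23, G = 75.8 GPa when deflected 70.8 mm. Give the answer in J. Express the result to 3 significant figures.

k = Gd⁴/(8D³N_a) = (75.8×10³)(1.52⁴)/(8·6.5³·23) = 8.0073 N/mm
U = ½kδ² = 0.5 × 8.0073 × 70.8² = 20069 N·mm = 20.069 J

20.1 J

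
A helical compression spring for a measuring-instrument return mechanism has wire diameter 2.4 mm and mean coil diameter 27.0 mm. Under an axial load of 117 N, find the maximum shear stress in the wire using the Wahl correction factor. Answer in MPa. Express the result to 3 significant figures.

656 MPa

Spring index C = D/d = 27.0/2.4 = 11.2500
K_W = (4C−1)/(4C−4) + 0.615/C = 44.000/41.000 + 0.0547 = 1.1278
τ₀ = 8FD/(πd³) = 8·117·27.0/(π·2.4³) = 25272/43.429 = 581.91 MPa
τ_max = K·τ₀ = 1.1278 × 581.91 = 656.3 MPa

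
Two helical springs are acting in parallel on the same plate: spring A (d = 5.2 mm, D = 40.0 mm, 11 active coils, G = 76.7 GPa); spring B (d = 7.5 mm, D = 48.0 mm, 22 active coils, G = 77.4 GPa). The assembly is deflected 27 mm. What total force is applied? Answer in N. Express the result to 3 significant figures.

k_A = Gd⁴/(8D³N_a) = (76.7×10³)(5.2⁴)/(8·40.0³·11) = 9.9574 N/mm
k_B = Gd⁴/(8D³N_a) = (77.4×10³)(7.5⁴)/(8·48.0³·22) = 12.582 N/mm
Parallel: k_eq = 9.9574 + 12.582 = 22.539 N/mm
F = k_eq·δ = 22.539·27 = 608.56 N

609 N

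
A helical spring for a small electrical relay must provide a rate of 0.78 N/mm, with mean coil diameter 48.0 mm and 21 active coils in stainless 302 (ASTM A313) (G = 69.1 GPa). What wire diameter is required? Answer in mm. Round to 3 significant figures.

3.81 mm

d = (8D³N_a·k / G)^(1/4) = (8·48.0³·21·0.78 / (69.1×10³))^0.25
  = (209.72)^0.25 = 3.8055 mm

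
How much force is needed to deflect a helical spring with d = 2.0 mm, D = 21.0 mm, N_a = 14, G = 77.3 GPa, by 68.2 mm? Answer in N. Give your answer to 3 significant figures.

81.3 N

k = Gd⁴/(8D³N_a) = (77.3×10³)(2.0⁴)/(8·21.0³·14) = 1.1924 N/mm
F = k·δ = 1.1924 × 68.2 = 81.322 N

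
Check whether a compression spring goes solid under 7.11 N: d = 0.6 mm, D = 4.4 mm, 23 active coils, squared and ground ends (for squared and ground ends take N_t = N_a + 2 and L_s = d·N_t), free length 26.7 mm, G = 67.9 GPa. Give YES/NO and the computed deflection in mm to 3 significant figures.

k = Gd⁴/(8D³N_a) = (67.9×10³)(0.6⁴)/(8·4.4³·23) = 0.56143 N/mm
N_t = 25; L_s = 0.6·25 = 15 mm; δ_solid = L₀ − L_s = 26.7 − 15 = 11.7 mm
δ = F/k = 7.11/0.56143 = 12.664 mm
δ ≥ δ_solid → spring goes solid

YES, δ = 12.7 mm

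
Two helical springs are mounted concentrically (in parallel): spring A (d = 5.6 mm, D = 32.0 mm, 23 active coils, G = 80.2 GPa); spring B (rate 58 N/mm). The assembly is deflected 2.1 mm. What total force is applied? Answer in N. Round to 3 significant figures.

149 N

k_A = Gd⁴/(8D³N_a) = (80.2×10³)(5.6⁴)/(8·32.0³·23) = 13.082 N/mm
Parallel: k_eq = 13.082 + 58 = 71.082 N/mm
F = k_eq·δ = 71.082·2.1 = 149.27 N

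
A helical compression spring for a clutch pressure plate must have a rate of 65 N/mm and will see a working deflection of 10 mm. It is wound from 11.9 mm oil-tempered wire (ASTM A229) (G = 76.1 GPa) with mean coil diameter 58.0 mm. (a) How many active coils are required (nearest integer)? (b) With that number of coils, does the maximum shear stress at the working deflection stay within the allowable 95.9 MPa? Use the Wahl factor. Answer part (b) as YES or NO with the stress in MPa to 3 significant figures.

(a) 15 coils; (b) YES, τ_max = 75.4 MPa

N_a = Gd⁴/(8D³k) = (76.1×10³)(11.9⁴)/(8·58.0³·65) = 15.04 → N_a = 15
Actual rate k = Gd⁴/(8D³·15) = 65.179 N/mm
Working load F = kδ = 65.179·10 = 651.79 N
C = 58.0/11.9 = 4.8739; K_W = (4C−1)/(4C−4)+0.615/C = 1.3198
τ_max = K_W·8FD/(πd³) = 1.3198·57.126 = 75.394 MPa
τ_max ≤ 95.9 MPa → acceptable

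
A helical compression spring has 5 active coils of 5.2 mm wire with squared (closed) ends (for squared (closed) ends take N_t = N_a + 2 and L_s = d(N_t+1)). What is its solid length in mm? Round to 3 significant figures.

41.6 mm

squared (closed) ends: N_t = N_a + 2 = 5 + 2 = 7
L_s = d·(N_t+1) = 5.2 × 8 = 41.6 mm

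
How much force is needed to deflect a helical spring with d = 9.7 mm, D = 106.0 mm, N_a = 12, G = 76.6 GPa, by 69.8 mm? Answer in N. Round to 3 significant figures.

414 N

k = Gd⁴/(8D³N_a) = (76.6×10³)(9.7⁴)/(8·106.0³·12) = 5.931 N/mm
F = k·δ = 5.931 × 69.8 = 413.98 N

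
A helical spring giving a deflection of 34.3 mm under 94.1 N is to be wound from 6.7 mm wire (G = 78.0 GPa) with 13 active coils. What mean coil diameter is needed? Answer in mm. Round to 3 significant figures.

82.0 mm

Required rate k = F/δ = 94.1/34.3 = 2.7434 N/mm
D = (Gd⁴/(8N_a·k))^(1/3) = (78.0×10³·6.7⁴/(8·13·2.7434))^(1/3)
  = (550890)^(1/3) = 81.9763 mm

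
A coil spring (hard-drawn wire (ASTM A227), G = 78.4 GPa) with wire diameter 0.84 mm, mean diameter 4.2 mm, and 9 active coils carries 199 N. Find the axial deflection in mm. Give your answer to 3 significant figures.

27.2 mm

k = Gd⁴/(8D³N_a) = (78.4×10³)(0.84⁴)/(8·4.2³·9) = 7.3173 N/mm
δ = F/k = 199 / 7.3173 = 27.196 mm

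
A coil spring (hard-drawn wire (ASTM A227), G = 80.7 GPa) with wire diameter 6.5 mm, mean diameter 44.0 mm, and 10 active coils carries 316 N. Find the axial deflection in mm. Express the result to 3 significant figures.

k = Gd⁴/(8D³N_a) = (80.7×10³)(6.5⁴)/(8·44.0³·10) = 21.139 N/mm
δ = F/k = 316 / 21.139 = 14.949 mm

14.9 mm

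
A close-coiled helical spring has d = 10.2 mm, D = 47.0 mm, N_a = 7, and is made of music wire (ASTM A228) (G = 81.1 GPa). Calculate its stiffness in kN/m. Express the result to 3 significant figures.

151 kN/m

k = Gd⁴/(8D³N_a) = (81.1×10³ × 10.2⁴) / (8 × 47.0³ × 7)
  = 8.77852e+08 / 5.81409e+06 = 150.99 N/mm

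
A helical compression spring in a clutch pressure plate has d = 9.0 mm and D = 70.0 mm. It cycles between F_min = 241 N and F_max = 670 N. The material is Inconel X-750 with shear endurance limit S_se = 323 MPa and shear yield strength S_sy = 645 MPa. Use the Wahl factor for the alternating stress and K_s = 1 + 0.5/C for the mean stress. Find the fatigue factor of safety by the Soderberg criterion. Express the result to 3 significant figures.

2.65

C = D/d = 70.0/9.0 = 7.7778; K_W = (4C−1)/(4C−4)+0.615/C = 1.1897; K_s = 1+0.5/C = 1.0643
F_a = (F_max−F_min)/2 = 214.5 N; F_m = (F_max+F_min)/2 = 455.5 N
τ_a = K_W·8F_aD/(πd³) = 1.1897 × 52.449 = 62.4 MPa
τ_m = K_s·8F_mD/(πd³) = 1.0643 × 111.38 = 118.54 MPa
Soderberg: 1/n_f = τ_a/S_se + τ_m/S_sy = 62.4/323 + 118.54/645 = 0.19319 + 0.18378 = 0.37697
n_f = 1/0.37697 = 2.653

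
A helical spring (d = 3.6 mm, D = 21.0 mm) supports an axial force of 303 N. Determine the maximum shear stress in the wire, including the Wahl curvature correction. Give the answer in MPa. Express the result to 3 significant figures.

438 MPa

Spring index C = D/d = 21.0/3.6 = 5.8333
K_W = (4C−1)/(4C−4) + 0.615/C = 22.333/19.333 + 0.1054 = 1.2606
τ₀ = 8FD/(πd³) = 8·303·21.0/(π·3.6³) = 50904/146.57 = 347.29 MPa
τ_max = K·τ₀ = 1.2606 × 347.29 = 437.8 MPa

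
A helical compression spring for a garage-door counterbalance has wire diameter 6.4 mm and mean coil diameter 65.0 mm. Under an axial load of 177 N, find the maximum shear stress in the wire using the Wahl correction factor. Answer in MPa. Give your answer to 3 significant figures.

Spring index C = D/d = 65.0/6.4 = 10.1562
K_W = (4C−1)/(4C−4) + 0.615/C = 39.625/36.625 + 0.0606 = 1.1425
τ₀ = 8FD/(πd³) = 8·177·65.0/(π·6.4³) = 92040/823.55 = 111.76 MPa
τ_max = K·τ₀ = 1.1425 × 111.76 = 127.68 MPa

128 MPa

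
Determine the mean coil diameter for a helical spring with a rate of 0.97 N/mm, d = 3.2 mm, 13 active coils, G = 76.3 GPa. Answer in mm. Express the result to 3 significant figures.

43.0 mm

D = (Gd⁴/(8N_a·k))^(1/3) = (76.3×10³·3.2⁴/(8·13·0.97))^(1/3)
  = (79308.4)^(1/3) = 42.9642 mm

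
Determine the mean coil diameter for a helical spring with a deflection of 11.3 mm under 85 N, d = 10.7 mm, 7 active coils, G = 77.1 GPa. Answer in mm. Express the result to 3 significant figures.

Required rate k = F/δ = 85/11.3 = 7.5221 N/mm
D = (Gd⁴/(8N_a·k))^(1/3) = (77.1×10³·10.7⁴/(8·7·7.5221))^(1/3)
  = (2.39917e+06)^(1/3) = 133.8711 mm

134 mm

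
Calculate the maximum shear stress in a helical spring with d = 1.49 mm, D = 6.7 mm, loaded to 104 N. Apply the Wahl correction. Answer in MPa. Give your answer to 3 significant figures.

Spring index C = D/d = 6.7/1.49 = 4.4966
K_W = (4C−1)/(4C−4) + 0.615/C = 16.987/13.987 + 0.1368 = 1.3513
τ₀ = 8FD/(πd³) = 8·104·6.7/(π·1.49³) = 5574.4/10.392 = 536.4 MPa
τ_max = K·τ₀ = 1.3513 × 536.4 = 724.82 MPa

725 MPa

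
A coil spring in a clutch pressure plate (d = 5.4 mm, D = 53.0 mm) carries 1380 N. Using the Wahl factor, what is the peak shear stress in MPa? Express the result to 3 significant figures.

Spring index C = D/d = 53.0/5.4 = 9.8148
K_W = (4C−1)/(4C−4) + 0.615/C = 38.259/35.259 + 0.0627 = 1.1477
τ₀ = 8FD/(πd³) = 8·1380·53.0/(π·5.4³) = 585120/494.69 = 1182.8 MPa
τ_max = K·τ₀ = 1.1477 × 1182.8 = 1357.6 MPa

1360 MPa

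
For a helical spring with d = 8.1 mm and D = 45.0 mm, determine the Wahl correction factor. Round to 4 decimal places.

C = D/d = 45.0/8.1 = 5.5556
K_W = (4C−1)/(4C−4) + 0.615/C = 21.222/18.222 + 0.1107 = 1.2753

1.2753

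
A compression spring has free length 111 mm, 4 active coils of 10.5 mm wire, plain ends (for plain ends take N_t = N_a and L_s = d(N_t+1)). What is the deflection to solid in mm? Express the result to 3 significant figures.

58.5 mm

N_t = 4; L_s = 10.5·5 = 52.5 mm
δ_solid = L₀ − L_s = 111 − 52.5 = 58.5 mm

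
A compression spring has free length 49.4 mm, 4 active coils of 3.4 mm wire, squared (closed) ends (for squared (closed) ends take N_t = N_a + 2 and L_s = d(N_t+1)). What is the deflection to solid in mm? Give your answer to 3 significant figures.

N_t = 6; L_s = 3.4·7 = 23.8 mm
δ_solid = L₀ − L_s = 49.4 − 23.8 = 25.6 mm

25.6 mm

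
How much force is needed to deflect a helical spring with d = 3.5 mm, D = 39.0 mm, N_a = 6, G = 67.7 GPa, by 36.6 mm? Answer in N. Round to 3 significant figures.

k = Gd⁴/(8D³N_a) = (67.7×10³)(3.5⁴)/(8·39.0³·6) = 3.568 N/mm
F = k·δ = 3.568 × 36.6 = 130.59 N

131 N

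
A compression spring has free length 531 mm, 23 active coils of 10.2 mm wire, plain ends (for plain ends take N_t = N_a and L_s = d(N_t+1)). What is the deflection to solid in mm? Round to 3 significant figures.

N_t = 23; L_s = 10.2·24 = 244.8 mm
δ_solid = L₀ − L_s = 531 − 244.8 = 286.2 mm

286 mm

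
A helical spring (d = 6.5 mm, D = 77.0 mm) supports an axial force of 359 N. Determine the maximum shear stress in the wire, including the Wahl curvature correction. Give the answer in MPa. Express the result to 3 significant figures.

287 MPa

Spring index C = D/d = 77.0/6.5 = 11.8462
K_W = (4C−1)/(4C−4) + 0.615/C = 46.385/43.385 + 0.0519 = 1.1211
τ₀ = 8FD/(πd³) = 8·359·77.0/(π·6.5³) = 221144/862.76 = 256.32 MPa
τ_max = K·τ₀ = 1.1211 × 256.32 = 287.35 MPa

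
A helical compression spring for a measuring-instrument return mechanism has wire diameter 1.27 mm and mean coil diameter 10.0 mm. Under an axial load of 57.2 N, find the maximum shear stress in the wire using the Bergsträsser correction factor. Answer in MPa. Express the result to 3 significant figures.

836 MPa

Spring index C = D/d = 10.0/1.27 = 7.8740
K_B = (4C+2)/(4C−3) = 33.496/28.496 = 1.1755
τ₀ = 8FD/(πd³) = 8·57.2·10.0/(π·1.27³) = 4576/6.4352 = 711.09 MPa
τ_max = K·τ₀ = 1.1755 × 711.09 = 835.86 MPa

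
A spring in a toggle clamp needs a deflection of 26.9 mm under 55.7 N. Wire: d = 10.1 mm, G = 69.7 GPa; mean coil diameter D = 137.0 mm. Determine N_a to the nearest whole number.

Required rate k = F/δ = 55.7/26.9 = 2.0706 N/mm
N_a = Gd⁴/(8D³k) = (69.7×10³ × 10.1⁴)/(8 × 137.0³ × 2.0706)
    = 7.25301e+08 / 4.25946e+07 = 17.03 → 17 coils

17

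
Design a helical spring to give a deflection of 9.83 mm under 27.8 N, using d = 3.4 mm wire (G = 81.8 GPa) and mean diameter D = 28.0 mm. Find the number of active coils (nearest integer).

Required rate k = F/δ = 27.8/9.83 = 2.8281 N/mm
N_a = Gd⁴/(8D³k) = (81.8×10³ × 3.4⁴)/(8 × 28.0³ × 2.8281)
    = 1.09312e+07 / 496656 = 22.01 → 22 coils

22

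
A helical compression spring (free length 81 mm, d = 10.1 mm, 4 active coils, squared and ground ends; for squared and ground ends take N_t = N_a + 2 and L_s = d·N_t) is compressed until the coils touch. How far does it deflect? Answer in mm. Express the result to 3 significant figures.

N_t = 6; L_s = 10.1·6 = 60.6 mm
δ_solid = L₀ − L_s = 81 − 60.6 = 20.4 mm

20.4 mm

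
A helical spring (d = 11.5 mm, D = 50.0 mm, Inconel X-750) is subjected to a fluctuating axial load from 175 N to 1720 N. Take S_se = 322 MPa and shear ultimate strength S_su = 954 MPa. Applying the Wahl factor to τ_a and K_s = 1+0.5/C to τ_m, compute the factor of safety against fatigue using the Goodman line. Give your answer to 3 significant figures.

2.73

C = D/d = 50.0/11.5 = 4.3478; K_W = (4C−1)/(4C−4)+0.615/C = 1.3655; K_s = 1+0.5/C = 1.1150
F_a = (F_max−F_min)/2 = 772.5 N; F_m = (F_max+F_min)/2 = 947.5 N
τ_a = K_W·8F_aD/(πd³) = 1.3655 × 64.672 = 88.308 MPa
τ_m = K_s·8F_mD/(πd³) = 1.1150 × 79.322 = 88.444 MPa
Goodman: 1/n_f = τ_a/S_se + τ_m/S_su = 88.308/322 + 88.444/954 = 0.27425 + 0.09271 = 0.36696
n_f = 1/0.36696 = 2.725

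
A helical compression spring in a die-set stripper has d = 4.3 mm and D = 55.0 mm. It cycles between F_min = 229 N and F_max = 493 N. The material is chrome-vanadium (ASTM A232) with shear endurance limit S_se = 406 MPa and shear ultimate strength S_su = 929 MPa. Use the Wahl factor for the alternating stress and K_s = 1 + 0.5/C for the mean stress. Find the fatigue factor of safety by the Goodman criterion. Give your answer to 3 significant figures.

C = D/d = 55.0/4.3 = 12.7907; K_W = (4C−1)/(4C−4)+0.615/C = 1.1117; K_s = 1+0.5/C = 1.0391
F_a = (F_max−F_min)/2 = 132 N; F_m = (F_max+F_min)/2 = 361 N
τ_a = K_W·8F_aD/(πd³) = 1.1117 × 232.53 = 258.5 MPa
τ_m = K_s·8F_mD/(πd³) = 1.0391 × 635.92 = 660.78 MPa
Goodman: 1/n_f = τ_a/S_se + τ_m/S_su = 258.5/406 + 660.78/929 = 0.63669 + 0.71128 = 1.348
n_f = 1/1.348 = 0.7419

0.742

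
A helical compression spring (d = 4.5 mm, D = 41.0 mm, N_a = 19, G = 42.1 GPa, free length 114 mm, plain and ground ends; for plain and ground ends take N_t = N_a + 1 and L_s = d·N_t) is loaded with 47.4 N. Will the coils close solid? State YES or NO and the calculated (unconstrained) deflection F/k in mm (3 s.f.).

YES, δ = 28.8 mm

k = Gd⁴/(8D³N_a) = (42.1×10³)(4.5⁴)/(8·41.0³·19) = 1.6479 N/mm
N_t = 20; L_s = 4.5·20 = 90 mm; δ_solid = L₀ − L_s = 114 − 90 = 24 mm
δ = F/k = 47.4/1.6479 = 28.763 mm
δ ≥ δ_solid → spring goes solid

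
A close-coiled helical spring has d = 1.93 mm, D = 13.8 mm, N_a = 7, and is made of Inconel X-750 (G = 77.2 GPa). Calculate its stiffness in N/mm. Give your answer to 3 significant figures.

7.28 N/mm

k = Gd⁴/(8D³N_a) = (77.2×10³ × 1.93⁴) / (8 × 13.8³ × 7)
  = 1.07114e+06 / 147172 = 7.2782 N/mm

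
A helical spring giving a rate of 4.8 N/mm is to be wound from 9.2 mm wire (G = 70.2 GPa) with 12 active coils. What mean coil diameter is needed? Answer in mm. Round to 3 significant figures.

D = (Gd⁴/(8N_a·k))^(1/3) = (70.2×10³·9.2⁴/(8·12·4.8))^(1/3)
  = (1.09138e+06)^(1/3) = 102.9577 mm

103 mm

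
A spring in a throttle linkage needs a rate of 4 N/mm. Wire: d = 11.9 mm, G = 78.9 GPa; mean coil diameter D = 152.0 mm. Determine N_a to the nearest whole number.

14

N_a = Gd⁴/(8D³k) = (78.9×10³ × 11.9⁴)/(8 × 152.0³ × 4)
    = 1.58221e+09 / 1.12378e+08 = 14.08 → 14 coils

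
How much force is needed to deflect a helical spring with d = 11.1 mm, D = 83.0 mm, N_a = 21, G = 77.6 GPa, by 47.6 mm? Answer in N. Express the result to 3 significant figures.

584 N

k = Gd⁴/(8D³N_a) = (77.6×10³)(11.1⁴)/(8·83.0³·21) = 12.263 N/mm
F = k·δ = 12.263 × 47.6 = 583.74 N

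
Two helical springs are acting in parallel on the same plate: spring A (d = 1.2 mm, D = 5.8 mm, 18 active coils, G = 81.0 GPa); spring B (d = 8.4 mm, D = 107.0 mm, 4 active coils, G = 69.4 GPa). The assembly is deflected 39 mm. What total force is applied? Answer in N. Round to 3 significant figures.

k_A = Gd⁴/(8D³N_a) = (81.0×10³)(1.2⁴)/(8·5.8³·18) = 5.9781 N/mm
k_B = Gd⁴/(8D³N_a) = (69.4×10³)(8.4⁴)/(8·107.0³·4) = 8.814 N/mm
Parallel: k_eq = 5.9781 + 8.814 = 14.792 N/mm
F = k_eq·δ = 14.792·39 = 576.89 N

577 N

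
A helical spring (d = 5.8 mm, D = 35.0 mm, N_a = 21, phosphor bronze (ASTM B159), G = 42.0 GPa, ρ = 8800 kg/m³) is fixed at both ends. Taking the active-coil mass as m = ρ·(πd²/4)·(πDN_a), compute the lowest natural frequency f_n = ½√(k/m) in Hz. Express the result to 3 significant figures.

k = Gd⁴/(8D³N_a) = (42.0×10³)(5.8⁴)/(8·35.0³·21) = 6.5985 N/mm = 6598.5 N/m
Wire length L = πDN_a = π·35.0·21 = 2309.1 mm
m = ρ·(πd²/4)·L = 8800 × 26.421×10⁻⁶ m² × 2.3091 m = 0.53687 kg
f_n = ½√(k/m) = 0.5·√(6598.5/0.53687) = 0.5·√(12291) = 55.432 Hz

55.4 Hz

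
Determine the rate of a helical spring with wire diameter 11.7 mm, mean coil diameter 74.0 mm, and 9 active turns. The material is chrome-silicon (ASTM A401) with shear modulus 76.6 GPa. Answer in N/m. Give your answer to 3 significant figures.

k = Gd⁴/(8D³N_a) = (76.6×10³ × 11.7⁴) / (8 × 74.0³ × 9)
  = 1.4354e+09 / 2.91761e+07 = 49.198 N/mm = 49198 N/m

49200 N/m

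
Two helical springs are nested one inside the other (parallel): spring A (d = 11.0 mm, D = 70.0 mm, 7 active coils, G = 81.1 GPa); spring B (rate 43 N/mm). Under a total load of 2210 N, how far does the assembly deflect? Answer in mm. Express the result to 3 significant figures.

k_A = Gd⁴/(8D³N_a) = (81.1×10³)(11.0⁴)/(8·70.0³·7) = 61.817 N/mm
Parallel: k_eq = 61.817 + 43 = 104.82 N/mm
δ = F/k_eq = 2210/104.82 = 21.084 mm

21.1 mm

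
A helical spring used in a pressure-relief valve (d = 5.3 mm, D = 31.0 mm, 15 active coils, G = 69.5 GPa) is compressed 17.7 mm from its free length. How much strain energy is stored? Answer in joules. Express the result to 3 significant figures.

2.40 J

k = Gd⁴/(8D³N_a) = (69.5×10³)(5.3⁴)/(8·31.0³·15) = 15.34 N/mm
U = ½kδ² = 0.5 × 15.34 × 17.7² = 2402.9 N·mm = 2.4029 J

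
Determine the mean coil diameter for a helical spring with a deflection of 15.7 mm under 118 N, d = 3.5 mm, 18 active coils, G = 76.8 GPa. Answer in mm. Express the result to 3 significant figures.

Required rate k = F/δ = 118/15.7 = 7.5159 N/mm
D = (Gd⁴/(8N_a·k))^(1/3) = (76.8×10³·3.5⁴/(8·18·7.5159))^(1/3)
  = (10648.5)^(1/3) = 22.0003 mm

22.0 mm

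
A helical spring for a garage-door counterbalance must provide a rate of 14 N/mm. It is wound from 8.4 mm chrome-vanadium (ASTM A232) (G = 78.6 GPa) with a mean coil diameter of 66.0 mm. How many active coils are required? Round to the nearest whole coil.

12

N_a = Gd⁴/(8D³k) = (78.6×10³ × 8.4⁴)/(8 × 66.0³ × 14)
    = 3.91327e+08 / 3.21996e+07 = 12.15 → 12 coils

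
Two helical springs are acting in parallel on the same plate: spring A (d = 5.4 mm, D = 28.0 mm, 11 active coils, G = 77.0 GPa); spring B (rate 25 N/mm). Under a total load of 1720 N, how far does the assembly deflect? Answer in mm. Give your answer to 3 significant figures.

k_A = Gd⁴/(8D³N_a) = (77.0×10³)(5.4⁴)/(8·28.0³·11) = 33.893 N/mm
Parallel: k_eq = 33.893 + 25 = 58.893 N/mm
δ = F/k_eq = 1720/58.893 = 29.206 mm

29.2 mm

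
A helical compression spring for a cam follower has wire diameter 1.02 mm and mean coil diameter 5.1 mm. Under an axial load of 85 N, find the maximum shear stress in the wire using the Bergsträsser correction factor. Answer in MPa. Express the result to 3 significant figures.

1350 MPa

Spring index C = D/d = 5.1/1.02 = 5.0000
K_B = (4C+2)/(4C−3) = 22.000/17.000 = 1.2941
τ₀ = 8FD/(πd³) = 8·85·5.1/(π·1.02³) = 3468/3.3339 = 1040.2 MPa
τ_max = K·τ₀ = 1.2941 × 1040.2 = 1346.2 MPa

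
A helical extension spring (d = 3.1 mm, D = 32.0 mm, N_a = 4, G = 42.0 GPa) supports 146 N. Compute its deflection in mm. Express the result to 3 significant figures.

39.5 mm

k = Gd⁴/(8D³N_a) = (42.0×10³)(3.1⁴)/(8·32.0³·4) = 3.6991 N/mm
δ = F/k = 146 / 3.6991 = 39.469 mm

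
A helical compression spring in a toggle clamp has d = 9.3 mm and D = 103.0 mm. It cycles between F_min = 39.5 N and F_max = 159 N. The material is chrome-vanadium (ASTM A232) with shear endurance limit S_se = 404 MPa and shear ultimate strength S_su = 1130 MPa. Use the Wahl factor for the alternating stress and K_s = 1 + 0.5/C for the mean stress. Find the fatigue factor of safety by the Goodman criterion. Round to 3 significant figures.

11.8

C = D/d = 103.0/9.3 = 11.0753; K_W = (4C−1)/(4C−4)+0.615/C = 1.1300; K_s = 1+0.5/C = 1.0451
F_a = (F_max−F_min)/2 = 59.75 N; F_m = (F_max+F_min)/2 = 99.25 N
τ_a = K_W·8F_aD/(πd³) = 1.1300 × 19.483 = 22.016 MPa
τ_m = K_s·8F_mD/(πd³) = 1.0451 × 32.364 = 33.825 MPa
Goodman: 1/n_f = τ_a/S_se + τ_m/S_su = 22.016/404 + 33.825/1130 = 0.05449 + 0.02993 = 0.084428
n_f = 1/0.084428 = 11.84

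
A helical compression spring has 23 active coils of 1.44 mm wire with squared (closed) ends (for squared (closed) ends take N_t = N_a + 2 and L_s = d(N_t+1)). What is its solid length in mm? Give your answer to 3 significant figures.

37.4 mm

squared (closed) ends: N_t = N_a + 2 = 23 + 2 = 25
L_s = d·(N_t+1) = 1.44 × 26 = 37.44 mm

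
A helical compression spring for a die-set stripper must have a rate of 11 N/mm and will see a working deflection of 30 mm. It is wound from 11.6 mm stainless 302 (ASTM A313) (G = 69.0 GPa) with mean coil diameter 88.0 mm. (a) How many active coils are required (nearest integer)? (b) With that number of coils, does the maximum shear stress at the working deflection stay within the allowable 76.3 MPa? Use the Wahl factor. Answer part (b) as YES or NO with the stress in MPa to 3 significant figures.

(a) 21 coils; (b) YES, τ_max = 56.2 MPa

N_a = Gd⁴/(8D³k) = (69.0×10³)(11.6⁴)/(8·88.0³·11) = 20.83 → N_a = 21
Actual rate k = Gd⁴/(8D³·21) = 10.912 N/mm
Working load F = kδ = 10.912·30 = 327.37 N
C = 88.0/11.6 = 7.5862; K_W = (4C−1)/(4C−4)+0.615/C = 1.1949
τ_max = K_W·8FD/(πd³) = 1.1949·47 = 56.162 MPa
τ_max ≤ 76.3 MPa → acceptable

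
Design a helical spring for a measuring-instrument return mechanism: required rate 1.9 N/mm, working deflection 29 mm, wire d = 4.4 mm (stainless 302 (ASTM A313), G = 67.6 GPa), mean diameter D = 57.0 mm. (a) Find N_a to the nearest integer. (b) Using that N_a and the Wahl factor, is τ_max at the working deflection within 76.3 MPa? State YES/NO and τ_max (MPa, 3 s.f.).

N_a = Gd⁴/(8D³k) = (67.6×10³)(4.4⁴)/(8·57.0³·1.9) = 9.001 → N_a = 9
Actual rate k = Gd⁴/(8D³·9) = 1.9002 N/mm
Working load F = kδ = 1.9002·29 = 55.106 N
C = 57.0/4.4 = 12.9545; K_W = (4C−1)/(4C−4)+0.615/C = 1.1102
τ_max = K_W·8FD/(πd³) = 1.1102·93.898 = 104.25 MPa
τ_max > 76.3 MPa → exceeds allowable

(a) 9 coils; (b) NO, τ_max = 104 MPa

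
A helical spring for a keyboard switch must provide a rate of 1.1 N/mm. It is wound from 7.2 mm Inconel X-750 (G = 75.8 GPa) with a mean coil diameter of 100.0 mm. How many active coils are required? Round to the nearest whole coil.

23

N_a = Gd⁴/(8D³k) = (75.8×10³ × 7.2⁴)/(8 × 100.0³ × 1.1)
    = 2.03704e+08 / 8.8e+06 = 23.15 → 23 coils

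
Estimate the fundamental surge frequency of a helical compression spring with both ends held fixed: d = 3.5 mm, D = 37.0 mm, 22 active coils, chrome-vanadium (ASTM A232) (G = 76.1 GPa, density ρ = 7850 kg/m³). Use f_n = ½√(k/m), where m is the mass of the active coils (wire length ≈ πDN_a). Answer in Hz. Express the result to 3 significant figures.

k = Gd⁴/(8D³N_a) = (76.1×10³)(3.5⁴)/(8·37.0³·22) = 1.281 N/mm = 1281 N/m
Wire length L = πDN_a = π·37.0·22 = 2557.3 mm
m = ρ·(πd²/4)·L = 7850 × 9.6211×10⁻⁶ m² × 2.5573 m = 0.19314 kg
f_n = ½√(k/m) = 0.5·√(1281/0.19314) = 0.5·√(6632.4) = 40.72 Hz

40.7 Hz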